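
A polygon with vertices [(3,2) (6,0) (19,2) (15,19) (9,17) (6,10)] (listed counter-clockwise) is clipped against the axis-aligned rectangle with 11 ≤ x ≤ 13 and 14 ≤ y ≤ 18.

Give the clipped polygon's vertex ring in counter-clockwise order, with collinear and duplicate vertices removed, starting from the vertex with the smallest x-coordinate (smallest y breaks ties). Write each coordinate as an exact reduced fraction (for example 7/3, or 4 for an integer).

Clipped polygon: [(11,14) (13,14) (13,18) (12,18) (11,53/3)]

1. After x ≥ 11: [(11,10/13) (19,2) (15,19) (11,53/3)]
2. After x ≤ 13: [(11,10/13) (13,14/13) (13,55/3) (11,53/3)]
3. After y ≥ 14: [(11,14) (13,14) (13,55/3) (11,53/3)]
4. After y ≤ 18: [(11,14) (13,14) (13,18) (12,18) (11,53/3)]
5. Canonical ring: [(11,14) (13,14) (13,18) (12,18) (11,53/3)]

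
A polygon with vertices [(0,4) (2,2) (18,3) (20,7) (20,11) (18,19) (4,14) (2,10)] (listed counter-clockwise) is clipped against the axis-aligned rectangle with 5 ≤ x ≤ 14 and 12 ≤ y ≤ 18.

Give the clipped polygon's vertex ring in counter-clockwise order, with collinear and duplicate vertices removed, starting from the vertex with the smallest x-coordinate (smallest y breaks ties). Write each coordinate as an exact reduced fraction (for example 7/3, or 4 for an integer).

Clipped polygon: [(5,12) (14,12) (14,123/7) (5,201/14)]

1. After x ≥ 5: [(5,35/16) (18,3) (20,7) (20,11) (18,19) (5,201/14)]
2. After x ≤ 14: [(5,35/16) (14,11/4) (14,123/7) (5,201/14)]
3. After y ≥ 12: [(5,12) (14,12) (14,123/7) (5,201/14)]
4. After y ≤ 18: [(5,12) (14,12) (14,123/7) (5,201/14)]
5. Canonical ring: [(5,12) (14,12) (14,123/7) (5,201/14)]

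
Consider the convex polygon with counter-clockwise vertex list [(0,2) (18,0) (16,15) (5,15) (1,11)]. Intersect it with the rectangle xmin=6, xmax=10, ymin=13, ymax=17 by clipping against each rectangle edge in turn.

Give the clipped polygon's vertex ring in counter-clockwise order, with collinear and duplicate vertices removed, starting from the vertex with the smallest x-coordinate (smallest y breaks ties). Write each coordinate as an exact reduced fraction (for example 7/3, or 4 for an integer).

Clipped polygon: [(6,13) (10,13) (10,15) (6,15)]

1. After x ≥ 6: [(6,4/3) (18,0) (16,15) (6,15)]
2. After x ≤ 10: [(6,4/3) (10,8/9) (10,15) (6,15)]
3. After y ≥ 13: [(6,13) (10,13) (10,15) (6,15)]
4. After y ≤ 17: [(6,13) (10,13) (10,15) (6,15)]
5. Canonical ring: [(6,13) (10,13) (10,15) (6,15)]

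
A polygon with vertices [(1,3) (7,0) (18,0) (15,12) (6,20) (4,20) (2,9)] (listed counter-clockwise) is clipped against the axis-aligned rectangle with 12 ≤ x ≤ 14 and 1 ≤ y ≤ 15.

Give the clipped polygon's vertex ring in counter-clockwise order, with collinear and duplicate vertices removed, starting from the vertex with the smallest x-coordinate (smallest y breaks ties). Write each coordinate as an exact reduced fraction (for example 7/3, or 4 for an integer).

Clipped polygon: [(12,1) (14,1) (14,116/9) (12,44/3)]

1. After x ≥ 12: [(12,0) (18,0) (15,12) (12,44/3)]
2. After x ≤ 14: [(12,0) (14,0) (14,116/9) (12,44/3)]
3. After y ≥ 1: [(12,1) (14,1) (14,116/9) (12,44/3)]
4. After y ≤ 15: [(12,1) (14,1) (14,116/9) (12,44/3)]
5. Canonical ring: [(12,1) (14,1) (14,116/9) (12,44/3)]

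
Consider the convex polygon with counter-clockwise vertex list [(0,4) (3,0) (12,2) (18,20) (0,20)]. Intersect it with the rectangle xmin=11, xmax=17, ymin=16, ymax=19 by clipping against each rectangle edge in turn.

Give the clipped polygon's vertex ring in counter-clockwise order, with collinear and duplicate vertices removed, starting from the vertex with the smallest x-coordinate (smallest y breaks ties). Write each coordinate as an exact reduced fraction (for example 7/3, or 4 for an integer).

1. After x ≥ 11: [(11,16/9) (12,2) (18,20) (11,20)]
2. After x ≤ 17: [(11,16/9) (12,2) (17,17) (17,20) (11,20)]
3. After y ≥ 16: [(11,16) (50/3,16) (17,17) (17,20) (11,20)]
4. After y ≤ 19: [(11,19) (11,16) (50/3,16) (17,17) (17,19)]
5. Canonical ring: [(11,16) (50/3,16) (17,17) (17,19) (11,19)]

Clipped polygon: [(11,16) (50/3,16) (17,17) (17,19) (11,19)]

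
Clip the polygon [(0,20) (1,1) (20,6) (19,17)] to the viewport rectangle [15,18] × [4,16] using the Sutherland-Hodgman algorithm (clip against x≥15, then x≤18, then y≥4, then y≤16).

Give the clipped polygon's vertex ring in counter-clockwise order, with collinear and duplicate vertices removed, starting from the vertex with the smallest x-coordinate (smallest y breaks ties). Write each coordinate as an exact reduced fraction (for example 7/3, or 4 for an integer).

Clipped polygon: [(15,89/19) (18,104/19) (18,16) (15,16)]

1. After x ≥ 15: [(15,335/19) (15,89/19) (20,6) (19,17)]
2. After x ≤ 18: [(18,326/19) (15,335/19) (15,89/19) (18,104/19)]
3. After y ≥ 4: [(18,326/19) (15,335/19) (15,89/19) (18,104/19)]
4. After y ≤ 16: [(18,16) (15,16) (15,89/19) (18,104/19)]
5. Canonical ring: [(15,89/19) (18,104/19) (18,16) (15,16)]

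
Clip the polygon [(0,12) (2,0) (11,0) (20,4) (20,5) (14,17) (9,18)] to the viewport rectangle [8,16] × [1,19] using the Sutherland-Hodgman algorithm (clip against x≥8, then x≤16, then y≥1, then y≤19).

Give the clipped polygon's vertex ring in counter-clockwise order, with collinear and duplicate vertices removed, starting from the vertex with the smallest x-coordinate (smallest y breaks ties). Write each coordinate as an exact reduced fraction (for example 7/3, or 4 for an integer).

1. After x ≥ 8: [(8,52/3) (8,0) (11,0) (20,4) (20,5) (14,17) (9,18)]
2. After x ≤ 16: [(8,52/3) (8,0) (11,0) (16,20/9) (16,13) (14,17) (9,18)]
3. After y ≥ 1: [(8,52/3) (8,1) (53/4,1) (16,20/9) (16,13) (14,17) (9,18)]
4. After y ≤ 19: [(8,52/3) (8,1) (53/4,1) (16,20/9) (16,13) (14,17) (9,18)]
5. Canonical ring: [(8,1) (53/4,1) (16,20/9) (16,13) (14,17) (9,18) (8,52/3)]

Clipped polygon: [(8,1) (53/4,1) (16,20/9) (16,13) (14,17) (9,18) (8,52/3)]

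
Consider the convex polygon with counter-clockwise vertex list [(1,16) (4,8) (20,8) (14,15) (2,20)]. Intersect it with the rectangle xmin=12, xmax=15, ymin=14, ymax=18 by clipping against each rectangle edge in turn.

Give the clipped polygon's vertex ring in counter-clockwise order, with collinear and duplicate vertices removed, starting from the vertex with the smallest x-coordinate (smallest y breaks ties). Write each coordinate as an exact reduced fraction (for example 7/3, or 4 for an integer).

Clipped polygon: [(12,14) (104/7,14) (14,15) (12,95/6)]

1. After x ≥ 12: [(12,8) (20,8) (14,15) (12,95/6)]
2. After x ≤ 15: [(12,8) (15,8) (15,83/6) (14,15) (12,95/6)]
3. After y ≥ 14: [(12,14) (104/7,14) (14,15) (12,95/6)]
4. After y ≤ 18: [(12,14) (104/7,14) (14,15) (12,95/6)]
5. Canonical ring: [(12,14) (104/7,14) (14,15) (12,95/6)]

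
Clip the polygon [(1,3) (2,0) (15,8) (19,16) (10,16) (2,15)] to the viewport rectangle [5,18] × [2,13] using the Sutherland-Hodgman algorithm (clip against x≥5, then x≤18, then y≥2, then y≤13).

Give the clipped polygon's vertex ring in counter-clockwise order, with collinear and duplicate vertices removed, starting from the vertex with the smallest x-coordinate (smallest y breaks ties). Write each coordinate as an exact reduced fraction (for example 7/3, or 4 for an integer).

1. After x ≥ 5: [(5,24/13) (15,8) (19,16) (10,16) (5,123/8)]
2. After x ≤ 18: [(5,24/13) (15,8) (18,14) (18,16) (10,16) (5,123/8)]
3. After y ≥ 2: [(5,2) (21/4,2) (15,8) (18,14) (18,16) (10,16) (5,123/8)]
4. After y ≤ 13: [(5,13) (5,2) (21/4,2) (15,8) (35/2,13)]
5. Canonical ring: [(5,2) (21/4,2) (15,8) (35/2,13) (5,13)]

Clipped polygon: [(5,2) (21/4,2) (15,8) (35/2,13) (5,13)]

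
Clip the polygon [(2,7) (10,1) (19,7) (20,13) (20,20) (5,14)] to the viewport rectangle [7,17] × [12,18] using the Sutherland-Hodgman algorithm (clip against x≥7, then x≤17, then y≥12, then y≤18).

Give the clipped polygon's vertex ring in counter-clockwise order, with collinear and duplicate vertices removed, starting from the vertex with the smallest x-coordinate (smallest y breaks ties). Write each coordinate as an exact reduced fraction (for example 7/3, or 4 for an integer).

1. After x ≥ 7: [(7,13/4) (10,1) (19,7) (20,13) (20,20) (7,74/5)]
2. After x ≤ 17: [(7,13/4) (10,1) (17,17/3) (17,94/5) (7,74/5)]
3. After y ≥ 12: [(7,12) (17,12) (17,94/5) (7,74/5)]
4. After y ≤ 18: [(7,12) (17,12) (17,18) (15,18) (7,74/5)]
5. Canonical ring: [(7,12) (17,12) (17,18) (15,18) (7,74/5)]

Clipped polygon: [(7,12) (17,12) (17,18) (15,18) (7,74/5)]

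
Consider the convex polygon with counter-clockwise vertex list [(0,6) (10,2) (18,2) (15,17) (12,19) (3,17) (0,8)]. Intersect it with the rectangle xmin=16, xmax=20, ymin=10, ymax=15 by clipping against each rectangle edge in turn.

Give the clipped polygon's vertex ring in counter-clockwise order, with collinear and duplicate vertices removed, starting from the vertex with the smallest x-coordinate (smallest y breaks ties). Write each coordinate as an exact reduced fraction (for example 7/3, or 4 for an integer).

1. After x ≥ 16: [(16,2) (18,2) (16,12)]
2. After x ≤ 20: [(16,2) (18,2) (16,12)]
3. After y ≥ 10: [(16,10) (82/5,10) (16,12)]
4. After y ≤ 15: [(16,10) (82/5,10) (16,12)]
5. Canonical ring: [(16,10) (82/5,10) (16,12)]

Clipped polygon: [(16,10) (82/5,10) (16,12)]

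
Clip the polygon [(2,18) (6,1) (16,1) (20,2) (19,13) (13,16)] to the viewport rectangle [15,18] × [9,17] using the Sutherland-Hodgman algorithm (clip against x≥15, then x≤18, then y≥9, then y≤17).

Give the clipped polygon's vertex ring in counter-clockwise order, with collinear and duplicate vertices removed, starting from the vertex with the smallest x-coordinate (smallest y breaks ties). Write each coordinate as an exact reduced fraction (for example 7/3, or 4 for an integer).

Clipped polygon: [(15,9) (18,9) (18,27/2) (15,15)]

1. After x ≥ 15: [(15,1) (16,1) (20,2) (19,13) (15,15)]
2. After x ≤ 18: [(15,1) (16,1) (18,3/2) (18,27/2) (15,15)]
3. After y ≥ 9: [(15,9) (18,9) (18,27/2) (15,15)]
4. After y ≤ 17: [(15,9) (18,9) (18,27/2) (15,15)]
5. Canonical ring: [(15,9) (18,9) (18,27/2) (15,15)]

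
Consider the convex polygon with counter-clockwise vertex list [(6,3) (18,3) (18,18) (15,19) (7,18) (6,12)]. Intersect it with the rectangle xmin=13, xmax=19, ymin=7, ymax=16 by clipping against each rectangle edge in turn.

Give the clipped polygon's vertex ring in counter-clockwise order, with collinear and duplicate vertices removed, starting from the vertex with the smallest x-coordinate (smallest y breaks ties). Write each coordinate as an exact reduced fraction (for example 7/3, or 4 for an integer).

1. After x ≥ 13: [(13,3) (18,3) (18,18) (15,19) (13,75/4)]
2. After x ≤ 19: [(13,3) (18,3) (18,18) (15,19) (13,75/4)]
3. After y ≥ 7: [(13,7) (18,7) (18,18) (15,19) (13,75/4)]
4. After y ≤ 16: [(13,16) (13,7) (18,7) (18,16)]
5. Canonical ring: [(13,7) (18,7) (18,16) (13,16)]

Clipped polygon: [(13,7) (18,7) (18,16) (13,16)]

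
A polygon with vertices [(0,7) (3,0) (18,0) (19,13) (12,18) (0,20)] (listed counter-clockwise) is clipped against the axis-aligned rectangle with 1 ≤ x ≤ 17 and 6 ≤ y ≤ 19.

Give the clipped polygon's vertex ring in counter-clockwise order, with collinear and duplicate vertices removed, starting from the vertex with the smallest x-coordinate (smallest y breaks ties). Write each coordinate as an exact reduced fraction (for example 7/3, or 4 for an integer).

Clipped polygon: [(1,6) (17,6) (17,101/7) (12,18) (6,19) (1,19)]

1. After x ≥ 1: [(1,14/3) (3,0) (18,0) (19,13) (12,18) (1,119/6)]
2. After x ≤ 17: [(1,14/3) (3,0) (17,0) (17,101/7) (12,18) (1,119/6)]
3. After y ≥ 6: [(1,6) (17,6) (17,101/7) (12,18) (1,119/6)]
4. After y ≤ 19: [(1,19) (1,6) (17,6) (17,101/7) (12,18) (6,19)]
5. Canonical ring: [(1,6) (17,6) (17,101/7) (12,18) (6,19) (1,19)]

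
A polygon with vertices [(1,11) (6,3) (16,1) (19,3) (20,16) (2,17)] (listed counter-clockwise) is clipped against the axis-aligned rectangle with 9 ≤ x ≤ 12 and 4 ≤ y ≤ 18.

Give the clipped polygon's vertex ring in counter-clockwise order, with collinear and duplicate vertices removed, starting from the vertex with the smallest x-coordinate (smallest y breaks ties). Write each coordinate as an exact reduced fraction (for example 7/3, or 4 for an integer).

Clipped polygon: [(9,4) (12,4) (12,148/9) (9,299/18)]

1. After x ≥ 9: [(9,12/5) (16,1) (19,3) (20,16) (9,299/18)]
2. After x ≤ 12: [(9,12/5) (12,9/5) (12,148/9) (9,299/18)]
3. After y ≥ 4: [(9,4) (12,4) (12,148/9) (9,299/18)]
4. After y ≤ 18: [(9,4) (12,4) (12,148/9) (9,299/18)]
5. Canonical ring: [(9,4) (12,4) (12,148/9) (9,299/18)]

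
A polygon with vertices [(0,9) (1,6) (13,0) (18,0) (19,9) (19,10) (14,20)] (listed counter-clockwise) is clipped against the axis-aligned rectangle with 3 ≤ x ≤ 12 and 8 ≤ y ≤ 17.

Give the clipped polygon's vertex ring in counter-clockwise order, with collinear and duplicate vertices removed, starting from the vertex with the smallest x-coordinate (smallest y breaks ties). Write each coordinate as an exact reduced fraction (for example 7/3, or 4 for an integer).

Clipped polygon: [(3,8) (12,8) (12,17) (112/11,17) (3,159/14)]

1. After x ≥ 3: [(3,159/14) (3,5) (13,0) (18,0) (19,9) (19,10) (14,20)]
2. After x ≤ 12: [(12,129/7) (3,159/14) (3,5) (12,1/2)]
3. After y ≥ 8: [(12,8) (12,129/7) (3,159/14) (3,8)]
4. After y ≤ 17: [(12,8) (12,17) (112/11,17) (3,159/14) (3,8)]
5. Canonical ring: [(3,8) (12,8) (12,17) (112/11,17) (3,159/14)]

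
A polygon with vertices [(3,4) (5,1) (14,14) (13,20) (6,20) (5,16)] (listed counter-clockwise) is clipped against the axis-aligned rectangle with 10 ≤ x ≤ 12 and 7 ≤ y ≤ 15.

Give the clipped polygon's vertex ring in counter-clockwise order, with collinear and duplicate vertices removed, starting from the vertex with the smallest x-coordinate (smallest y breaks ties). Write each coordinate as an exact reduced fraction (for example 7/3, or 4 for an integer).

1. After x ≥ 10: [(10,74/9) (14,14) (13,20) (10,20)]
2. After x ≤ 12: [(10,74/9) (12,100/9) (12,20) (10,20)]
3. After y ≥ 7: [(10,74/9) (12,100/9) (12,20) (10,20)]
4. After y ≤ 15: [(10,15) (10,74/9) (12,100/9) (12,15)]
5. Canonical ring: [(10,74/9) (12,100/9) (12,15) (10,15)]

Clipped polygon: [(10,74/9) (12,100/9) (12,15) (10,15)]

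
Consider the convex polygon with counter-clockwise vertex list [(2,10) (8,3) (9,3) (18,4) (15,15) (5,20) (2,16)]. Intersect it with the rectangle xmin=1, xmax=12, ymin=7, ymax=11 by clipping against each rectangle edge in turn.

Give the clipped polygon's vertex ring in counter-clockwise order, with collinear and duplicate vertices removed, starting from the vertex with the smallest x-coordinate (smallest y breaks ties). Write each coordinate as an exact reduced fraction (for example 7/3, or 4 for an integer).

Clipped polygon: [(2,10) (32/7,7) (12,7) (12,11) (2,11)]

1. After x ≥ 1: [(2,10) (8,3) (9,3) (18,4) (15,15) (5,20) (2,16)]
2. After x ≤ 12: [(2,10) (8,3) (9,3) (12,10/3) (12,33/2) (5,20) (2,16)]
3. After y ≥ 7: [(2,10) (32/7,7) (12,7) (12,33/2) (5,20) (2,16)]
4. After y ≤ 11: [(2,11) (2,10) (32/7,7) (12,7) (12,11)]
5. Canonical ring: [(2,10) (32/7,7) (12,7) (12,11) (2,11)]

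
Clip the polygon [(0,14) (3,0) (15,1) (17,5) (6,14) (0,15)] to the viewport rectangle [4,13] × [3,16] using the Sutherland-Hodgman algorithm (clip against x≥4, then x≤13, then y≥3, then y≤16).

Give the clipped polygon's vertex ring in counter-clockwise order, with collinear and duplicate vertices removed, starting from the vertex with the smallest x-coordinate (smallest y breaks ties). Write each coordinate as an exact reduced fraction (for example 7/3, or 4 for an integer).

1. After x ≥ 4: [(4,1/12) (15,1) (17,5) (6,14) (4,43/3)]
2. After x ≤ 13: [(4,1/12) (13,5/6) (13,91/11) (6,14) (4,43/3)]
3. After y ≥ 3: [(4,3) (13,3) (13,91/11) (6,14) (4,43/3)]
4. After y ≤ 16: [(4,3) (13,3) (13,91/11) (6,14) (4,43/3)]
5. Canonical ring: [(4,3) (13,3) (13,91/11) (6,14) (4,43/3)]

Clipped polygon: [(4,3) (13,3) (13,91/11) (6,14) (4,43/3)]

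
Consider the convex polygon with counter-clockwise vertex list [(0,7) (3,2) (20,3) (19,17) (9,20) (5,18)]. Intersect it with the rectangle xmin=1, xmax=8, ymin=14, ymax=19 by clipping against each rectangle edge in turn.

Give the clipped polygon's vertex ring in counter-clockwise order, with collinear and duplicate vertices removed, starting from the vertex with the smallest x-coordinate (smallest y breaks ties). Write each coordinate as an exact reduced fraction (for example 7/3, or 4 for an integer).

Clipped polygon: [(35/11,14) (8,14) (8,19) (7,19) (5,18)]

1. After x ≥ 1: [(1,46/5) (1,16/3) (3,2) (20,3) (19,17) (9,20) (5,18)]
2. After x ≤ 8: [(1,46/5) (1,16/3) (3,2) (8,39/17) (8,39/2) (5,18)]
3. After y ≥ 14: [(35/11,14) (8,14) (8,39/2) (5,18)]
4. After y ≤ 19: [(35/11,14) (8,14) (8,19) (7,19) (5,18)]
5. Canonical ring: [(35/11,14) (8,14) (8,19) (7,19) (5,18)]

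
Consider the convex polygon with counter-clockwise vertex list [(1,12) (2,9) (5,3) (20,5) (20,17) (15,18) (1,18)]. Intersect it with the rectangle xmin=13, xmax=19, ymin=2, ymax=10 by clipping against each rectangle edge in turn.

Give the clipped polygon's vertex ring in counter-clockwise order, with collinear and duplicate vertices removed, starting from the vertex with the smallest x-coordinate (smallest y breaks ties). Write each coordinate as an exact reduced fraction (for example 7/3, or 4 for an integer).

1. After x ≥ 13: [(13,61/15) (20,5) (20,17) (15,18) (13,18)]
2. After x ≤ 19: [(13,61/15) (19,73/15) (19,86/5) (15,18) (13,18)]
3. After y ≥ 2: [(13,61/15) (19,73/15) (19,86/5) (15,18) (13,18)]
4. After y ≤ 10: [(13,10) (13,61/15) (19,73/15) (19,10)]
5. Canonical ring: [(13,61/15) (19,73/15) (19,10) (13,10)]

Clipped polygon: [(13,61/15) (19,73/15) (19,10) (13,10)]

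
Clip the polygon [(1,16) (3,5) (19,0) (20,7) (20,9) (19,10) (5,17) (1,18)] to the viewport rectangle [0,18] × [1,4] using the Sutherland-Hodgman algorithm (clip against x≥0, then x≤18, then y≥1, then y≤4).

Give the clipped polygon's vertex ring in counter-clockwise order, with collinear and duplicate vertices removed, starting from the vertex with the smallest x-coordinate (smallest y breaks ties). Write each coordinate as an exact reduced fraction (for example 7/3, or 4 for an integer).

Clipped polygon: [(31/5,4) (79/5,1) (18,1) (18,4)]

1. After x ≥ 0: [(1,16) (3,5) (19,0) (20,7) (20,9) (19,10) (5,17) (1,18)]
2. After x ≤ 18: [(1,16) (3,5) (18,5/16) (18,21/2) (5,17) (1,18)]
3. After y ≥ 1: [(1,16) (3,5) (79/5,1) (18,1) (18,21/2) (5,17) (1,18)]
4. After y ≤ 4: [(31/5,4) (79/5,1) (18,1) (18,4)]
5. Canonical ring: [(31/5,4) (79/5,1) (18,1) (18,4)]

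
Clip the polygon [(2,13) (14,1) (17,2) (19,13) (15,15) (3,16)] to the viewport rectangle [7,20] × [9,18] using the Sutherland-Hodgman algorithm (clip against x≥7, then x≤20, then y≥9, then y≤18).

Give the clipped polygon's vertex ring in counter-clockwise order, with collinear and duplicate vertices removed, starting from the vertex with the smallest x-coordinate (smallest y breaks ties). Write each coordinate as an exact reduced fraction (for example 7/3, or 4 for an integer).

Clipped polygon: [(7,9) (201/11,9) (19,13) (15,15) (7,47/3)]

1. After x ≥ 7: [(7,8) (14,1) (17,2) (19,13) (15,15) (7,47/3)]
2. After x ≤ 20: [(7,8) (14,1) (17,2) (19,13) (15,15) (7,47/3)]
3. After y ≥ 9: [(7,9) (201/11,9) (19,13) (15,15) (7,47/3)]
4. After y ≤ 18: [(7,9) (201/11,9) (19,13) (15,15) (7,47/3)]
5. Canonical ring: [(7,9) (201/11,9) (19,13) (15,15) (7,47/3)]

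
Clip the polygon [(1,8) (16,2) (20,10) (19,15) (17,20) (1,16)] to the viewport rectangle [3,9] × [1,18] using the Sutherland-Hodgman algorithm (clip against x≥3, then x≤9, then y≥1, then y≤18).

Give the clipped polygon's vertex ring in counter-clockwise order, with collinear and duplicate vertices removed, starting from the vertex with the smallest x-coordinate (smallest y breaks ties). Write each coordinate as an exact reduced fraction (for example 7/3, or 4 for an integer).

Clipped polygon: [(3,36/5) (9,24/5) (9,18) (3,33/2)]

1. After x ≥ 3: [(3,36/5) (16,2) (20,10) (19,15) (17,20) (3,33/2)]
2. After x ≤ 9: [(3,36/5) (9,24/5) (9,18) (3,33/2)]
3. After y ≥ 1: [(3,36/5) (9,24/5) (9,18) (3,33/2)]
4. After y ≤ 18: [(3,36/5) (9,24/5) (9,18) (3,33/2)]
5. Canonical ring: [(3,36/5) (9,24/5) (9,18) (3,33/2)]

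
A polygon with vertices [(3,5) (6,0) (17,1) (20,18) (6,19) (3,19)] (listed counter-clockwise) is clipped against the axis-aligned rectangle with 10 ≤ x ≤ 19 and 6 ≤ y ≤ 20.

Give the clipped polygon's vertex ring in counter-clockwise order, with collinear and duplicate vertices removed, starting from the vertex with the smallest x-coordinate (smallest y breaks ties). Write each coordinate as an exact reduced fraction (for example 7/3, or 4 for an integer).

1. After x ≥ 10: [(10,4/11) (17,1) (20,18) (10,131/7)]
2. After x ≤ 19: [(10,4/11) (17,1) (19,37/3) (19,253/14) (10,131/7)]
3. After y ≥ 6: [(10,6) (304/17,6) (19,37/3) (19,253/14) (10,131/7)]
4. After y ≤ 20: [(10,6) (304/17,6) (19,37/3) (19,253/14) (10,131/7)]
5. Canonical ring: [(10,6) (304/17,6) (19,37/3) (19,253/14) (10,131/7)]

Clipped polygon: [(10,6) (304/17,6) (19,37/3) (19,253/14) (10,131/7)]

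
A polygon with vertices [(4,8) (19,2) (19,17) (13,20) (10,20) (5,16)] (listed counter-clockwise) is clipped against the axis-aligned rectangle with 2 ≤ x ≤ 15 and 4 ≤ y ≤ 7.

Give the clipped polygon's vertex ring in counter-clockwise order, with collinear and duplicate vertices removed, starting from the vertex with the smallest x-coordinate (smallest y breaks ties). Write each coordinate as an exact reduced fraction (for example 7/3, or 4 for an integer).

Clipped polygon: [(13/2,7) (14,4) (15,4) (15,7)]

1. After x ≥ 2: [(4,8) (19,2) (19,17) (13,20) (10,20) (5,16)]
2. After x ≤ 15: [(4,8) (15,18/5) (15,19) (13,20) (10,20) (5,16)]
3. After y ≥ 4: [(4,8) (14,4) (15,4) (15,19) (13,20) (10,20) (5,16)]
4. After y ≤ 7: [(13/2,7) (14,4) (15,4) (15,7)]
5. Canonical ring: [(13/2,7) (14,4) (15,4) (15,7)]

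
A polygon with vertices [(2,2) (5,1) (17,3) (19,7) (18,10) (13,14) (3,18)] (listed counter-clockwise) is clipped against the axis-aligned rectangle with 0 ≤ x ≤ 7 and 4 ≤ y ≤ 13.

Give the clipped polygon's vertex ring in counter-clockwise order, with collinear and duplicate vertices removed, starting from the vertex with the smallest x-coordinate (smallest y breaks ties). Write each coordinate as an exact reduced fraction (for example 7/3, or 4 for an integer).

1. After x ≥ 0: [(2,2) (5,1) (17,3) (19,7) (18,10) (13,14) (3,18)]
2. After x ≤ 7: [(2,2) (5,1) (7,4/3) (7,82/5) (3,18)]
3. After y ≥ 4: [(17/8,4) (7,4) (7,82/5) (3,18)]
4. After y ≤ 13: [(43/16,13) (17/8,4) (7,4) (7,13)]
5. Canonical ring: [(17/8,4) (7,4) (7,13) (43/16,13)]

Clipped polygon: [(17/8,4) (7,4) (7,13) (43/16,13)]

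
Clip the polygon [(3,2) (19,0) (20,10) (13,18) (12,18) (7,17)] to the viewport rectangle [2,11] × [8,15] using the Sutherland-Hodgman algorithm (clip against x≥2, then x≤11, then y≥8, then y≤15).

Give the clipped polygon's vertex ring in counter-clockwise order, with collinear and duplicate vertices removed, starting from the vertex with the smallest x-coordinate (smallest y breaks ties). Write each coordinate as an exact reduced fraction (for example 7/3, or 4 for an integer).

Clipped polygon: [(23/5,8) (11,8) (11,15) (97/15,15)]

1. After x ≥ 2: [(3,2) (19,0) (20,10) (13,18) (12,18) (7,17)]
2. After x ≤ 11: [(3,2) (11,1) (11,89/5) (7,17)]
3. After y ≥ 8: [(23/5,8) (11,8) (11,89/5) (7,17)]
4. After y ≤ 15: [(97/15,15) (23/5,8) (11,8) (11,15)]
5. Canonical ring: [(23/5,8) (11,8) (11,15) (97/15,15)]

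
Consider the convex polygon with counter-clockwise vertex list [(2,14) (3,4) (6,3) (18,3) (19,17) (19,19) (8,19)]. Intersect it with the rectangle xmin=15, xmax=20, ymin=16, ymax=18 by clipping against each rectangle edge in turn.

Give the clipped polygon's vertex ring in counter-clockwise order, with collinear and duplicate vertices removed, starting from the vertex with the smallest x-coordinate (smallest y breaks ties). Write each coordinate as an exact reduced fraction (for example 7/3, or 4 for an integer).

Clipped polygon: [(15,16) (265/14,16) (19,17) (19,18) (15,18)]

1. After x ≥ 15: [(15,3) (18,3) (19,17) (19,19) (15,19)]
2. After x ≤ 20: [(15,3) (18,3) (19,17) (19,19) (15,19)]
3. After y ≥ 16: [(15,16) (265/14,16) (19,17) (19,19) (15,19)]
4. After y ≤ 18: [(15,18) (15,16) (265/14,16) (19,17) (19,18)]
5. Canonical ring: [(15,16) (265/14,16) (19,17) (19,18) (15,18)]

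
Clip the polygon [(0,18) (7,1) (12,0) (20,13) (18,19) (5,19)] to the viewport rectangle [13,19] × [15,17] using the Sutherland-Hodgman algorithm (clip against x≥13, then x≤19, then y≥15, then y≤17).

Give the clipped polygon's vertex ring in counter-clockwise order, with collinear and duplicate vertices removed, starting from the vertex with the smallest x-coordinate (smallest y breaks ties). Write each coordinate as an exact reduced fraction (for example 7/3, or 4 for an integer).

Clipped polygon: [(13,15) (19,15) (19,16) (56/3,17) (13,17)]

1. After x ≥ 13: [(13,13/8) (20,13) (18,19) (13,19)]
2. After x ≤ 19: [(13,13/8) (19,91/8) (19,16) (18,19) (13,19)]
3. After y ≥ 15: [(13,15) (19,15) (19,16) (18,19) (13,19)]
4. After y ≤ 17: [(13,17) (13,15) (19,15) (19,16) (56/3,17)]
5. Canonical ring: [(13,15) (19,15) (19,16) (56/3,17) (13,17)]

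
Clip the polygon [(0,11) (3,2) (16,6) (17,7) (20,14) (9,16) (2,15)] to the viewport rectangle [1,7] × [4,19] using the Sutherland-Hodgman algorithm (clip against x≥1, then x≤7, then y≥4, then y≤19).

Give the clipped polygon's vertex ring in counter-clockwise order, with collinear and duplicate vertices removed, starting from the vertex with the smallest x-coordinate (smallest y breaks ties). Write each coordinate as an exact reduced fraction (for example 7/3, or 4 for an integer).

Clipped polygon: [(1,8) (7/3,4) (7,4) (7,110/7) (2,15) (1,13)]

1. After x ≥ 1: [(1,13) (1,8) (3,2) (16,6) (17,7) (20,14) (9,16) (2,15)]
2. After x ≤ 7: [(1,13) (1,8) (3,2) (7,42/13) (7,110/7) (2,15)]
3. After y ≥ 4: [(1,13) (1,8) (7/3,4) (7,4) (7,110/7) (2,15)]
4. After y ≤ 19: [(1,13) (1,8) (7/3,4) (7,4) (7,110/7) (2,15)]
5. Canonical ring: [(1,8) (7/3,4) (7,4) (7,110/7) (2,15) (1,13)]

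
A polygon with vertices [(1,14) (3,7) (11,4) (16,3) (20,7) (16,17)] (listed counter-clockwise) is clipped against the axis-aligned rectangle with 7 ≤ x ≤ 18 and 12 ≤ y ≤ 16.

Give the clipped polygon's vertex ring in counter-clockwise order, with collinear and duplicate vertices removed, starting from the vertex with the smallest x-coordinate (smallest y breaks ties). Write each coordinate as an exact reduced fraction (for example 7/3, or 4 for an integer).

1. After x ≥ 7: [(7,76/5) (7,11/2) (11,4) (16,3) (20,7) (16,17)]
2. After x ≤ 18: [(7,76/5) (7,11/2) (11,4) (16,3) (18,5) (18,12) (16,17)]
3. After y ≥ 12: [(7,76/5) (7,12) (18,12) (18,12) (16,17)]
4. After y ≤ 16: [(11,16) (7,76/5) (7,12) (18,12) (18,12) (82/5,16)]
5. Canonical ring: [(7,12) (18,12) (82/5,16) (11,16) (7,76/5)]

Clipped polygon: [(7,12) (18,12) (82/5,16) (11,16) (7,76/5)]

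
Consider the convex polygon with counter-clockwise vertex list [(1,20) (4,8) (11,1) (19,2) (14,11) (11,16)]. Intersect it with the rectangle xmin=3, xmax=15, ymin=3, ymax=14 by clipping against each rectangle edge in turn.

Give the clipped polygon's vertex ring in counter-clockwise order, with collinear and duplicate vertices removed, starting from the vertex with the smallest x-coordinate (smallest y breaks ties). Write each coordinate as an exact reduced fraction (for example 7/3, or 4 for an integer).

Clipped polygon: [(3,12) (4,8) (9,3) (15,3) (15,46/5) (14,11) (61/5,14) (3,14)]

1. After x ≥ 3: [(3,96/5) (3,12) (4,8) (11,1) (19,2) (14,11) (11,16)]
2. After x ≤ 15: [(3,96/5) (3,12) (4,8) (11,1) (15,3/2) (15,46/5) (14,11) (11,16)]
3. After y ≥ 3: [(3,96/5) (3,12) (4,8) (9,3) (15,3) (15,46/5) (14,11) (11,16)]
4. After y ≤ 14: [(3,14) (3,12) (4,8) (9,3) (15,3) (15,46/5) (14,11) (61/5,14)]
5. Canonical ring: [(3,12) (4,8) (9,3) (15,3) (15,46/5) (14,11) (61/5,14) (3,14)]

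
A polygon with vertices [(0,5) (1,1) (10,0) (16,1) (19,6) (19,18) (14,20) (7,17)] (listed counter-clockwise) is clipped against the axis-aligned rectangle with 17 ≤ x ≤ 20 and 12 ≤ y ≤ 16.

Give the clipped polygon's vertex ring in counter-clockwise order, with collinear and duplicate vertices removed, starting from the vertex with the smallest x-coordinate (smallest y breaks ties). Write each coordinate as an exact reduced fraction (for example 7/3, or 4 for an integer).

1. After x ≥ 17: [(17,8/3) (19,6) (19,18) (17,94/5)]
2. After x ≤ 20: [(17,8/3) (19,6) (19,18) (17,94/5)]
3. After y ≥ 12: [(17,12) (19,12) (19,18) (17,94/5)]
4. After y ≤ 16: [(17,16) (17,12) (19,12) (19,16)]
5. Canonical ring: [(17,12) (19,12) (19,16) (17,16)]

Clipped polygon: [(17,12) (19,12) (19,16) (17,16)]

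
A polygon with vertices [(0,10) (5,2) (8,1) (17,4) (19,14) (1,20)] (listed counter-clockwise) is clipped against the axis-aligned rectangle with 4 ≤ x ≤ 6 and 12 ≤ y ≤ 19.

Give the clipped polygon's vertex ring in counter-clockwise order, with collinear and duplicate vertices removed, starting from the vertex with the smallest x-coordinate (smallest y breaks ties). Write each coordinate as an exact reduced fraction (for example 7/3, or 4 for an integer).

Clipped polygon: [(4,12) (6,12) (6,55/3) (4,19)]

1. After x ≥ 4: [(4,18/5) (5,2) (8,1) (17,4) (19,14) (4,19)]
2. After x ≤ 6: [(4,18/5) (5,2) (6,5/3) (6,55/3) (4,19)]
3. After y ≥ 12: [(4,12) (6,12) (6,55/3) (4,19)]
4. After y ≤ 19: [(4,12) (6,12) (6,55/3) (4,19)]
5. Canonical ring: [(4,12) (6,12) (6,55/3) (4,19)]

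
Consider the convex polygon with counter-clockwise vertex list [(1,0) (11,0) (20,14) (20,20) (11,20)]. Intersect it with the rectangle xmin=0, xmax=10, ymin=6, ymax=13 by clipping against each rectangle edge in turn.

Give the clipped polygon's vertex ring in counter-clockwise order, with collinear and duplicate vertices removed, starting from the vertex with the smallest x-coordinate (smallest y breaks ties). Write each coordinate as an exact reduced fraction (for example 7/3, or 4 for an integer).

1. After x ≥ 0: [(1,0) (11,0) (20,14) (20,20) (11,20)]
2. After x ≤ 10: [(10,18) (1,0) (10,0)]
3. After y ≥ 6: [(10,6) (10,18) (4,6)]
4. After y ≤ 13: [(10,6) (10,13) (15/2,13) (4,6)]
5. Canonical ring: [(4,6) (10,6) (10,13) (15/2,13)]

Clipped polygon: [(4,6) (10,6) (10,13) (15/2,13)]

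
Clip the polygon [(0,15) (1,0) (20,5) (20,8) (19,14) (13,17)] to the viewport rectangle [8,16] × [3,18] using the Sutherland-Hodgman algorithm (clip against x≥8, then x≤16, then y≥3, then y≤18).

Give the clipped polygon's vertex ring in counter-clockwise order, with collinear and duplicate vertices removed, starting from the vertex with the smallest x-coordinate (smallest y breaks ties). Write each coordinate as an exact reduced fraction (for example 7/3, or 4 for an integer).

1. After x ≥ 8: [(8,211/13) (8,35/19) (20,5) (20,8) (19,14) (13,17)]
2. After x ≤ 16: [(8,211/13) (8,35/19) (16,75/19) (16,31/2) (13,17)]
3. After y ≥ 3: [(8,211/13) (8,3) (62/5,3) (16,75/19) (16,31/2) (13,17)]
4. After y ≤ 18: [(8,211/13) (8,3) (62/5,3) (16,75/19) (16,31/2) (13,17)]
5. Canonical ring: [(8,3) (62/5,3) (16,75/19) (16,31/2) (13,17) (8,211/13)]

Clipped polygon: [(8,3) (62/5,3) (16,75/19) (16,31/2) (13,17) (8,211/13)]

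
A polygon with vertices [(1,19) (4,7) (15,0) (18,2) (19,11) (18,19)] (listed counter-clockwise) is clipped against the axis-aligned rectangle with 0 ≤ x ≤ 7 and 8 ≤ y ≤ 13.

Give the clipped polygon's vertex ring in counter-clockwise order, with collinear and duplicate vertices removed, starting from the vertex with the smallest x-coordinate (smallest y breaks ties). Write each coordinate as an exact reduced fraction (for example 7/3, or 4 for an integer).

Clipped polygon: [(5/2,13) (15/4,8) (7,8) (7,13)]

1. After x ≥ 0: [(1,19) (4,7) (15,0) (18,2) (19,11) (18,19)]
2. After x ≤ 7: [(7,19) (1,19) (4,7) (7,56/11)]
3. After y ≥ 8: [(7,8) (7,19) (1,19) (15/4,8)]
4. After y ≤ 13: [(7,8) (7,13) (5/2,13) (15/4,8)]
5. Canonical ring: [(5/2,13) (15/4,8) (7,8) (7,13)]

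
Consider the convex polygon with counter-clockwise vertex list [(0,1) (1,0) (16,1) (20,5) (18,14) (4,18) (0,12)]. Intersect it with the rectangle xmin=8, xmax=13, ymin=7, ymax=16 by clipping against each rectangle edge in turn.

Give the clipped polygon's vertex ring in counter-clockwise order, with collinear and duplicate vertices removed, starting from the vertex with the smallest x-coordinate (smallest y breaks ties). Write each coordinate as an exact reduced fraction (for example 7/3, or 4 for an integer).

1. After x ≥ 8: [(8,7/15) (16,1) (20,5) (18,14) (8,118/7)]
2. After x ≤ 13: [(8,7/15) (13,4/5) (13,108/7) (8,118/7)]
3. After y ≥ 7: [(8,7) (13,7) (13,108/7) (8,118/7)]
4. After y ≤ 16: [(8,16) (8,7) (13,7) (13,108/7) (11,16)]
5. Canonical ring: [(8,7) (13,7) (13,108/7) (11,16) (8,16)]

Clipped polygon: [(8,7) (13,7) (13,108/7) (11,16) (8,16)]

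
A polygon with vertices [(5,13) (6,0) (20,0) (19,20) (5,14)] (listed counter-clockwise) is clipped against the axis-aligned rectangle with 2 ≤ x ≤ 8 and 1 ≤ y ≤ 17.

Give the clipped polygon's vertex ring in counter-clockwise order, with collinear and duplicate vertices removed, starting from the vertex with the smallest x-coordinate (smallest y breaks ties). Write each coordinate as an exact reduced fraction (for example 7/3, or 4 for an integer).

1. After x ≥ 2: [(5,13) (6,0) (20,0) (19,20) (5,14)]
2. After x ≤ 8: [(5,13) (6,0) (8,0) (8,107/7) (5,14)]
3. After y ≥ 1: [(5,13) (77/13,1) (8,1) (8,107/7) (5,14)]
4. After y ≤ 17: [(5,13) (77/13,1) (8,1) (8,107/7) (5,14)]
5. Canonical ring: [(5,13) (77/13,1) (8,1) (8,107/7) (5,14)]

Clipped polygon: [(5,13) (77/13,1) (8,1) (8,107/7) (5,14)]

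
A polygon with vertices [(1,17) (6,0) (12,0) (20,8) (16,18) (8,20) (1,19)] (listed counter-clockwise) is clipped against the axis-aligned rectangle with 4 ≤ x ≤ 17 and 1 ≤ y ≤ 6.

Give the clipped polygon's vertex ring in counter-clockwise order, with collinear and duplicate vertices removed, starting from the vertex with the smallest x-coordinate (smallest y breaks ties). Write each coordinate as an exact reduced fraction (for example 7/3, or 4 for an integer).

Clipped polygon: [(72/17,6) (97/17,1) (13,1) (17,5) (17,6)]

1. After x ≥ 4: [(4,34/5) (6,0) (12,0) (20,8) (16,18) (8,20) (4,136/7)]
2. After x ≤ 17: [(4,34/5) (6,0) (12,0) (17,5) (17,31/2) (16,18) (8,20) (4,136/7)]
3. After y ≥ 1: [(4,34/5) (97/17,1) (13,1) (17,5) (17,31/2) (16,18) (8,20) (4,136/7)]
4. After y ≤ 6: [(72/17,6) (97/17,1) (13,1) (17,5) (17,6)]
5. Canonical ring: [(72/17,6) (97/17,1) (13,1) (17,5) (17,6)]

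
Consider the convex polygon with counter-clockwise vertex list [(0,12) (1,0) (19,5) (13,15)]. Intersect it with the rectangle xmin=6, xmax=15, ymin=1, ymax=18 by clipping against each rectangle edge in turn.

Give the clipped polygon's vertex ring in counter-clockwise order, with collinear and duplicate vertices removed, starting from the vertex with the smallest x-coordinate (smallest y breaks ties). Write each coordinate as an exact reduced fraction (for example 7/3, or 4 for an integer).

Clipped polygon: [(6,25/18) (15,35/9) (15,35/3) (13,15) (6,174/13)]

1. After x ≥ 6: [(6,174/13) (6,25/18) (19,5) (13,15)]
2. After x ≤ 15: [(6,174/13) (6,25/18) (15,35/9) (15,35/3) (13,15)]
3. After y ≥ 1: [(6,174/13) (6,25/18) (15,35/9) (15,35/3) (13,15)]
4. After y ≤ 18: [(6,174/13) (6,25/18) (15,35/9) (15,35/3) (13,15)]
5. Canonical ring: [(6,25/18) (15,35/9) (15,35/3) (13,15) (6,174/13)]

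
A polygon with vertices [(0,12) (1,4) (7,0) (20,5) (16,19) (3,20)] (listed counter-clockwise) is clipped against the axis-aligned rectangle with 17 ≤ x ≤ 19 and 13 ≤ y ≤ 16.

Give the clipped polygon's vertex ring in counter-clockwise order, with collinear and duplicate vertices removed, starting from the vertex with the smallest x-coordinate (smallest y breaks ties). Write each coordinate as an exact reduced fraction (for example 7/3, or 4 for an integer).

Clipped polygon: [(17,13) (124/7,13) (17,31/2)]

1. After x ≥ 17: [(17,50/13) (20,5) (17,31/2)]
2. After x ≤ 19: [(17,50/13) (19,60/13) (19,17/2) (17,31/2)]
3. After y ≥ 13: [(17,13) (124/7,13) (17,31/2)]
4. After y ≤ 16: [(17,13) (124/7,13) (17,31/2)]
5. Canonical ring: [(17,13) (124/7,13) (17,31/2)]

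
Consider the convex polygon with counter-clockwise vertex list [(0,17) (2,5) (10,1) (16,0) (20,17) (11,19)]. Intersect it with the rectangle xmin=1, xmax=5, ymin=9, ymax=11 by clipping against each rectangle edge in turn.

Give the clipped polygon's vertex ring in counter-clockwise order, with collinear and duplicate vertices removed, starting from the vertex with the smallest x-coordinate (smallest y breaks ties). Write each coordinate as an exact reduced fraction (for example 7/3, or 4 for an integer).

Clipped polygon: [(1,11) (4/3,9) (5,9) (5,11)]

1. After x ≥ 1: [(1,189/11) (1,11) (2,5) (10,1) (16,0) (20,17) (11,19)]
2. After x ≤ 5: [(5,197/11) (1,189/11) (1,11) (2,5) (5,7/2)]
3. After y ≥ 9: [(5,9) (5,197/11) (1,189/11) (1,11) (4/3,9)]
4. After y ≤ 11: [(5,9) (5,11) (1,11) (1,11) (4/3,9)]
5. Canonical ring: [(1,11) (4/3,9) (5,9) (5,11)]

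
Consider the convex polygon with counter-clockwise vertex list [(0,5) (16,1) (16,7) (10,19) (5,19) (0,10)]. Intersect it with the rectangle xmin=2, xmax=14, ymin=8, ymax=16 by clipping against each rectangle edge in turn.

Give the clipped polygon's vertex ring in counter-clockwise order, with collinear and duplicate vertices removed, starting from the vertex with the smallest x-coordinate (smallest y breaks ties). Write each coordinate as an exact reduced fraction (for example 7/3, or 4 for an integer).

Clipped polygon: [(2,8) (14,8) (14,11) (23/2,16) (10/3,16) (2,68/5)]

1. After x ≥ 2: [(2,9/2) (16,1) (16,7) (10,19) (5,19) (2,68/5)]
2. After x ≤ 14: [(2,9/2) (14,3/2) (14,11) (10,19) (5,19) (2,68/5)]
3. After y ≥ 8: [(2,8) (14,8) (14,11) (10,19) (5,19) (2,68/5)]
4. After y ≤ 16: [(2,8) (14,8) (14,11) (23/2,16) (10/3,16) (2,68/5)]
5. Canonical ring: [(2,8) (14,8) (14,11) (23/2,16) (10/3,16) (2,68/5)]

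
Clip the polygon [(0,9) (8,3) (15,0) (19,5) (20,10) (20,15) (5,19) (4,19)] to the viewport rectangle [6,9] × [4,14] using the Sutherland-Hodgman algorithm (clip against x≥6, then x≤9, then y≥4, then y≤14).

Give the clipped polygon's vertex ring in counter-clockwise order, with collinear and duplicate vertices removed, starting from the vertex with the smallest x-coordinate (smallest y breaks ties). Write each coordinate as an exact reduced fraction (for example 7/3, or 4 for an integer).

1. After x ≥ 6: [(6,9/2) (8,3) (15,0) (19,5) (20,10) (20,15) (6,281/15)]
2. After x ≤ 9: [(6,9/2) (8,3) (9,18/7) (9,269/15) (6,281/15)]
3. After y ≥ 4: [(6,9/2) (20/3,4) (9,4) (9,269/15) (6,281/15)]
4. After y ≤ 14: [(6,14) (6,9/2) (20/3,4) (9,4) (9,14)]
5. Canonical ring: [(6,9/2) (20/3,4) (9,4) (9,14) (6,14)]

Clipped polygon: [(6,9/2) (20/3,4) (9,4) (9,14) (6,14)]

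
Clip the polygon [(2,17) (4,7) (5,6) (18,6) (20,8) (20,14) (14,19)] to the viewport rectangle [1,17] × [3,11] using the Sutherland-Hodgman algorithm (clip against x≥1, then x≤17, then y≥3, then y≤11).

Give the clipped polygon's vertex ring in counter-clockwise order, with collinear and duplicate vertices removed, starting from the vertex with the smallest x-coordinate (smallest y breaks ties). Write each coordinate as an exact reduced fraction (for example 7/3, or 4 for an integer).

Clipped polygon: [(16/5,11) (4,7) (5,6) (17,6) (17,11)]

1. After x ≥ 1: [(2,17) (4,7) (5,6) (18,6) (20,8) (20,14) (14,19)]
2. After x ≤ 17: [(2,17) (4,7) (5,6) (17,6) (17,33/2) (14,19)]
3. After y ≥ 3: [(2,17) (4,7) (5,6) (17,6) (17,33/2) (14,19)]
4. After y ≤ 11: [(16/5,11) (4,7) (5,6) (17,6) (17,11)]
5. Canonical ring: [(16/5,11) (4,7) (5,6) (17,6) (17,11)]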